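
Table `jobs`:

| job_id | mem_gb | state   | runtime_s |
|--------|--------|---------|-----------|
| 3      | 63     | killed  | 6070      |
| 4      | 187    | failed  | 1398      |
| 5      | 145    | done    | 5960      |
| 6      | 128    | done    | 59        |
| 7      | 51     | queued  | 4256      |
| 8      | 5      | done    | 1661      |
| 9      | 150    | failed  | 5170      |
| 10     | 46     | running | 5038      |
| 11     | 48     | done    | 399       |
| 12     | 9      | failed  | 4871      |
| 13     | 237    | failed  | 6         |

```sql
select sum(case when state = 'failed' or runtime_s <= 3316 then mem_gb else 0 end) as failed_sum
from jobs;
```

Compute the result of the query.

job_id=3: ✗
job_id=4: ✓ → 187
job_id=5: ✗
job_id=6: ✓ → 128
job_id=7: ✗
job_id=8: ✓ → 5
job_id=9: ✓ → 150
job_id=10: ✗
job_id=11: ✓ → 48
job_id=12: ✓ → 9
job_id=13: ✓ → 237
failed_sum = 187 + 128 + 5 + 150 + 48 + 9 + 237 = 764

764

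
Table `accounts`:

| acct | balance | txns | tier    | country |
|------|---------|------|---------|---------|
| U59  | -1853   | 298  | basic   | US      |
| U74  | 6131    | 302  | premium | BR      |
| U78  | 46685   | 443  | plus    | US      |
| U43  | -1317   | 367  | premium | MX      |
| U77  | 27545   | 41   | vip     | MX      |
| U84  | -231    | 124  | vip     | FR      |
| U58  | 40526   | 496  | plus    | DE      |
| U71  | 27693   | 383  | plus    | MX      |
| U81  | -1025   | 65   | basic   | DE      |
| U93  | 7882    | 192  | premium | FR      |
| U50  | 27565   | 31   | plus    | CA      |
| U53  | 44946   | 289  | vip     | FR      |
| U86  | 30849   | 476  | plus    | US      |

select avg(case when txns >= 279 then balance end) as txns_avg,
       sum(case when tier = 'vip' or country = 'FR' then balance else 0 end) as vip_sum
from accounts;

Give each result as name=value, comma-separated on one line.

[txns_avg: txns >= 279]
acct=U59: ✓ → -1853
acct=U74: ✓ → 6131
acct=U78: ✓ → 46685
acct=U43: ✓ → -1317
acct=U77: ✗
acct=U84: ✗
acct=U58: ✓ → 40526
acct=U71: ✓ → 27693
acct=U81: ✗
acct=U93: ✗
acct=U50: ✗
acct=U53: ✓ → 44946
acct=U86: ✓ → 30849
txns_avg = (-1853 + 6131 + 46685 + -1317 + 40526 + 27693 + 44946 + 30849) / 8 = 24207.5
—
[vip_sum: tier = 'vip' or country = 'FR']
acct=U59: ✗
acct=U74: ✗
acct=U78: ✗
acct=U43: ✗
acct=U77: ✓ → 27545
acct=U84: ✓ → -231
acct=U58: ✗
acct=U71: ✗
acct=U81: ✗
acct=U93: ✓ → 7882
acct=U50: ✗
acct=U53: ✓ → 44946
acct=U86: ✗
vip_sum = 27545 + -231 + 7882 + 44946 = 80142

txns_avg=24207.5, vip_sum=80142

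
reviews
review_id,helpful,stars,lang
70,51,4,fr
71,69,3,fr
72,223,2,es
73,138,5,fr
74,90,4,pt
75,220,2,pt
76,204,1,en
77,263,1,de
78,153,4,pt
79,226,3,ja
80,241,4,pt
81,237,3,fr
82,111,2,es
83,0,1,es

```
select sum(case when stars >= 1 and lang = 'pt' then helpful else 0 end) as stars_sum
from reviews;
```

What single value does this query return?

704

review_id=70: ✗
review_id=71: ✗
review_id=72: ✗
review_id=73: ✗
review_id=74: ✓ → 90
review_id=75: ✓ → 220
review_id=76: ✗
review_id=77: ✗
review_id=78: ✓ → 153
review_id=79: ✗
review_id=80: ✓ → 241
review_id=81: ✗
review_id=82: ✗
review_id=83: ✗
stars_sum = 90 + 220 + 153 + 241 = 704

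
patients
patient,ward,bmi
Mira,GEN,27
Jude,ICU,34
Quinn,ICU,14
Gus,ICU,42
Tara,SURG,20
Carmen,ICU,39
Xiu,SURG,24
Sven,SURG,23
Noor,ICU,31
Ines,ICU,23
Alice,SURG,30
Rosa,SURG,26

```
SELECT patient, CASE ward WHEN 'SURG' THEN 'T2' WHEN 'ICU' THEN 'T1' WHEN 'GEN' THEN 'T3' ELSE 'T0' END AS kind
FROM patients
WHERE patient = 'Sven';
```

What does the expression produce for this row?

patient = Sven: ward=SURG, bmi=23.
ward='SURG' → true → T2

T2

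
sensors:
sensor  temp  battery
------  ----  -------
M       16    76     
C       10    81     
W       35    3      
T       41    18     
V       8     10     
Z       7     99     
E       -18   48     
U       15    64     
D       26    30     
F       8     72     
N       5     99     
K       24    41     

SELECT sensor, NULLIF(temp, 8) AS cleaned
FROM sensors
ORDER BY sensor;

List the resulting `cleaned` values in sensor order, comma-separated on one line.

sensor=C: temp=10 vs 8: differ → 10
sensor=D: temp=26 vs 8: differ → 26
sensor=E: temp=-18 vs 8: differ → -18
sensor=F: temp=8 vs 8: equal → NULL
sensor=K: temp=24 vs 8: differ → 24
sensor=M: temp=16 vs 8: differ → 16
sensor=N: temp=5 vs 8: differ → 5
sensor=T: temp=41 vs 8: differ → 41
sensor=U: temp=15 vs 8: differ → 15
sensor=V: temp=8 vs 8: equal → NULL
sensor=W: temp=35 vs 8: differ → 35
sensor=Z: temp=7 vs 8: differ → 7

10, 26, -18, NULL, 24, 16, 5, 41, 15, NULL, 35, 7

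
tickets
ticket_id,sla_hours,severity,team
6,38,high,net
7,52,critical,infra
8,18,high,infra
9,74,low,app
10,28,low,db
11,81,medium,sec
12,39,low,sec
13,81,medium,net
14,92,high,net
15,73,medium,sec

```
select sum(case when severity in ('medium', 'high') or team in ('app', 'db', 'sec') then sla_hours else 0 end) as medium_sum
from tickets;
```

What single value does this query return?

ticket_id=6: ✓ → 38
ticket_id=7: ✗
ticket_id=8: ✓ → 18
ticket_id=9: ✓ → 74
ticket_id=10: ✓ → 28
ticket_id=11: ✓ → 81
ticket_id=12: ✓ → 39
ticket_id=13: ✓ → 81
ticket_id=14: ✓ → 92
ticket_id=15: ✓ → 73
medium_sum = 38 + 18 + 74 + 28 + 81 + 39 + 81 + 92 + 73 = 524

524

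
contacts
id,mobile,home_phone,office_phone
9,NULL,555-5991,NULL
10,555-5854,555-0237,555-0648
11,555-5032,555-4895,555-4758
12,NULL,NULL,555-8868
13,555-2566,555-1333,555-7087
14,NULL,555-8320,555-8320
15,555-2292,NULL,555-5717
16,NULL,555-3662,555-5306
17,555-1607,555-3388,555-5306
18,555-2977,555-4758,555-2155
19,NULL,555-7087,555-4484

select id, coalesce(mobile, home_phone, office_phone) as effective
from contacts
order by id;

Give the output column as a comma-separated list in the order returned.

id=9: mobile=NULL, home_phone=555-5991 → 555-5991
id=10: mobile=555-5854 → 555-5854
id=11: mobile=555-5032 → 555-5032
id=12: mobile=NULL, home_phone=NULL, office_phone=555-8868 → 555-8868
id=13: mobile=555-2566 → 555-2566
id=14: mobile=NULL, home_phone=555-8320 → 555-8320
id=15: mobile=555-2292 → 555-2292
id=16: mobile=NULL, home_phone=555-3662 → 555-3662
id=17: mobile=555-1607 → 555-1607
id=18: mobile=555-2977 → 555-2977
id=19: mobile=NULL, home_phone=555-7087 → 555-7087

555-5991, 555-5854, 555-5032, 555-8868, 555-2566, 555-8320, 555-2292, 555-3662, 555-1607, 555-2977, 555-7087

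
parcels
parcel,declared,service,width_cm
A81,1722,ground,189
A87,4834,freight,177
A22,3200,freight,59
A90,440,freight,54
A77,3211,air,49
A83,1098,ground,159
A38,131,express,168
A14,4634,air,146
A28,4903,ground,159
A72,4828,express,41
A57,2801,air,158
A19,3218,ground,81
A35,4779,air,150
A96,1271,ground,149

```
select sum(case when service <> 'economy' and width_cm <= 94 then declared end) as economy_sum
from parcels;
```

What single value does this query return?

14897

parcel=A81: ✗
parcel=A87: ✗
parcel=A22: ✓ → 3200
parcel=A90: ✓ → 440
parcel=A77: ✓ → 3211
parcel=A83: ✗
parcel=A38: ✗
parcel=A14: ✗
parcel=A28: ✗
parcel=A72: ✓ → 4828
parcel=A57: ✗
parcel=A19: ✓ → 3218
parcel=A35: ✗
parcel=A96: ✗
economy_sum = 3200 + 440 + 3211 + 4828 + 3218 = 14897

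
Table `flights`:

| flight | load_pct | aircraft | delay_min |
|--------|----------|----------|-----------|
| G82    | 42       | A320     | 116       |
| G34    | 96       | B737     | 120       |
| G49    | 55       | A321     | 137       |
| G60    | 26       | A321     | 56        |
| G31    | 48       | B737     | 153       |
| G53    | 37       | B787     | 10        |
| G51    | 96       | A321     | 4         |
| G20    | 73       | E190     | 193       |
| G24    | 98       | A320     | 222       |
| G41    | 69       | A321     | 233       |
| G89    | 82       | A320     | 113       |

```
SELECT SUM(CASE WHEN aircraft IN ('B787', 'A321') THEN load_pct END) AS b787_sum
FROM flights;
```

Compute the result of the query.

flight=G82: ✗
flight=G34: ✗
flight=G49: ✓ → 55
flight=G60: ✓ → 26
flight=G31: ✗
flight=G53: ✓ → 37
flight=G51: ✓ → 96
flight=G20: ✗
flight=G24: ✗
flight=G41: ✓ → 69
flight=G89: ✗
b787_sum = 55 + 26 + 37 + 96 + 69 = 283

283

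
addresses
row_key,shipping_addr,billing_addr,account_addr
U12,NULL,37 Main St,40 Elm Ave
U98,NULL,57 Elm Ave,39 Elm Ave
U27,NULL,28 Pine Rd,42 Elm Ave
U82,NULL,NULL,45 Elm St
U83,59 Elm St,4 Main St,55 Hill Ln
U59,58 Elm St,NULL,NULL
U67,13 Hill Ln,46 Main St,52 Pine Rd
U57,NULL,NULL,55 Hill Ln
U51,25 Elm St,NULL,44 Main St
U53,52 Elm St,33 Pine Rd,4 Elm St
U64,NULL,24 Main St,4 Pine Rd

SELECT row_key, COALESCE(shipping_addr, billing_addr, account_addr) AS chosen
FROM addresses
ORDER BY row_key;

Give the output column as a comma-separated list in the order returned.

row_key=U12: shipping_addr=NULL, billing_addr=37 Main St → 37 Main St
row_key=U27: shipping_addr=NULL, billing_addr=28 Pine Rd → 28 Pine Rd
row_key=U51: shipping_addr=25 Elm St → 25 Elm St
row_key=U53: shipping_addr=52 Elm St → 52 Elm St
row_key=U57: shipping_addr=NULL, billing_addr=NULL, account_addr=55 Hill Ln → 55 Hill Ln
row_key=U59: shipping_addr=58 Elm St → 58 Elm St
row_key=U64: shipping_addr=NULL, billing_addr=24 Main St → 24 Main St
row_key=U67: shipping_addr=13 Hill Ln → 13 Hill Ln
row_key=U82: shipping_addr=NULL, billing_addr=NULL, account_addr=45 Elm St → 45 Elm St
row_key=U83: shipping_addr=59 Elm St → 59 Elm St
row_key=U98: shipping_addr=NULL, billing_addr=57 Elm Ave → 57 Elm Ave

37 Main St, 28 Pine Rd, 25 Elm St, 52 Elm St, 55 Hill Ln, 58 Elm St, 24 Main St, 13 Hill Ln, 45 Elm St, 59 Elm St, 57 Elm Ave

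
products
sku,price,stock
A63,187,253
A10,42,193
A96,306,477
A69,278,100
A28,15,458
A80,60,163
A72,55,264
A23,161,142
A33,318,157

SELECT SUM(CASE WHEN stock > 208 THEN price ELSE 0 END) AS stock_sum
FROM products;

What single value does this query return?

sku=A63: ✓ → 187
sku=A10: ✗
sku=A96: ✓ → 306
sku=A69: ✗
sku=A28: ✓ → 15
sku=A80: ✗
sku=A72: ✓ → 55
sku=A23: ✗
sku=A33: ✗
stock_sum = 187 + 306 + 15 + 55 = 563

563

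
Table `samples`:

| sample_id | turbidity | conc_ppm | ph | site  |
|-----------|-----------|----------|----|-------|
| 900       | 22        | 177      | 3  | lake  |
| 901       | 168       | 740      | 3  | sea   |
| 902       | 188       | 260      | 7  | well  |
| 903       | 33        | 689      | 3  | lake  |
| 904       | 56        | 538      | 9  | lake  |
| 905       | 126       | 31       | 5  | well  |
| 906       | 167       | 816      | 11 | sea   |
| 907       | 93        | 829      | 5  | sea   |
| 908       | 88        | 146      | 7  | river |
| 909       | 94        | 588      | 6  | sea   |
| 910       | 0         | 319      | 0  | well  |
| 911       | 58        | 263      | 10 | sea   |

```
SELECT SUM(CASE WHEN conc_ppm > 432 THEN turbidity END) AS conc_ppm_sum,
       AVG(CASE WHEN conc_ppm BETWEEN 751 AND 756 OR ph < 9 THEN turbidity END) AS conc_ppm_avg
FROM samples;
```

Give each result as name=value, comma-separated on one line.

conc_ppm_sum=611, conc_ppm_avg=90.2222222222

[conc_ppm_sum: conc_ppm > 432]
sample_id=900: ✗
sample_id=901: ✓ → 168
sample_id=902: ✗
sample_id=903: ✓ → 33
sample_id=904: ✓ → 56
sample_id=905: ✗
sample_id=906: ✓ → 167
sample_id=907: ✓ → 93
sample_id=908: ✗
sample_id=909: ✓ → 94
sample_id=910: ✗
sample_id=911: ✗
conc_ppm_sum = 168 + 33 + 56 + 167 + 93 + 94 = 611
—
[conc_ppm_avg: conc_ppm BETWEEN 751 AND 756 OR ph < 9]
sample_id=900: ✓ → 22
sample_id=901: ✓ → 168
sample_id=902: ✓ → 188
sample_id=903: ✓ → 33
sample_id=904: ✗
sample_id=905: ✓ → 126
sample_id=906: ✗
sample_id=907: ✓ → 93
sample_id=908: ✓ → 88
sample_id=909: ✓ → 94
sample_id=910: ✓ → 0
sample_id=911: ✗
conc_ppm_avg = (22 + 168 + 188 + 33 + 126 + 93 + 88 + 94 + 0) / 9 = 90.2222222222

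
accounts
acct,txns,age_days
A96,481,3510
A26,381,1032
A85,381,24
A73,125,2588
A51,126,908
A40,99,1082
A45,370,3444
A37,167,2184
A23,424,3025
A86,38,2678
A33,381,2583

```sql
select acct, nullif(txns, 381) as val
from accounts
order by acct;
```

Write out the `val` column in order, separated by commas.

424, NULL, NULL, 167, 99, 370, 126, 125, NULL, 38, 481

acct=A23: txns=424 vs 381: differ → 424
acct=A26: txns=381 vs 381: equal → NULL
acct=A33: txns=381 vs 381: equal → NULL
acct=A37: txns=167 vs 381: differ → 167
acct=A40: txns=99 vs 381: differ → 99
acct=A45: txns=370 vs 381: differ → 370
acct=A51: txns=126 vs 381: differ → 126
acct=A73: txns=125 vs 381: differ → 125
acct=A85: txns=381 vs 381: equal → NULL
acct=A86: txns=38 vs 381: differ → 38
acct=A96: txns=481 vs 381: differ → 481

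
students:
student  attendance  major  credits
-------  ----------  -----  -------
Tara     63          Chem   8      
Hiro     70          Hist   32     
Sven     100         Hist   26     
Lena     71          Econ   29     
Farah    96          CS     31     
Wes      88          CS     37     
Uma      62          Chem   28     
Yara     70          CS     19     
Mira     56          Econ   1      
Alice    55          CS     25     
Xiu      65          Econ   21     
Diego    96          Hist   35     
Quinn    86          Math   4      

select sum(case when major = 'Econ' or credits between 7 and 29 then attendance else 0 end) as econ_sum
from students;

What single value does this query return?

542

student=Tara: ✓ → 63
student=Hiro: ✗
student=Sven: ✓ → 100
student=Lena: ✓ → 71
student=Farah: ✗
student=Wes: ✗
student=Uma: ✓ → 62
student=Yara: ✓ → 70
student=Mira: ✓ → 56
student=Alice: ✓ → 55
student=Xiu: ✓ → 65
student=Diego: ✗
student=Quinn: ✗
econ_sum = 63 + 100 + 71 + 62 + 70 + 56 + 55 + 65 = 542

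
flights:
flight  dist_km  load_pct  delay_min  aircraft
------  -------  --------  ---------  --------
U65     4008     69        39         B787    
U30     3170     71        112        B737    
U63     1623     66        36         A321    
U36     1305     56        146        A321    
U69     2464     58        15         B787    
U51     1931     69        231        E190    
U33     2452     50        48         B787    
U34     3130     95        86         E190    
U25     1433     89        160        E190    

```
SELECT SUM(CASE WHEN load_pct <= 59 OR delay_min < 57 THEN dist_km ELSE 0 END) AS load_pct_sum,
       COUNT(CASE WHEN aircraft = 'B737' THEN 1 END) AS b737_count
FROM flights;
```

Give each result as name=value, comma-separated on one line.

load_pct_sum=11852, b737_count=1

[load_pct_sum: load_pct <= 59 OR delay_min < 57]
flight=U65: ✓ → 4008
flight=U30: ✗
flight=U63: ✓ → 1623
flight=U36: ✓ → 1305
flight=U69: ✓ → 2464
flight=U51: ✗
flight=U33: ✓ → 2452
flight=U34: ✗
flight=U25: ✗
load_pct_sum = 4008 + 1623 + 1305 + 2464 + 2452 = 11852
—
[b737_count: aircraft = 'B737']
flight=U65: ✗
flight=U30: ✓ → 1
flight=U63: ✗
flight=U36: ✗
flight=U69: ✗
flight=U51: ✗
flight=U33: ✗
flight=U34: ✗
flight=U25: ✗
b737_count = COUNT(1) = 1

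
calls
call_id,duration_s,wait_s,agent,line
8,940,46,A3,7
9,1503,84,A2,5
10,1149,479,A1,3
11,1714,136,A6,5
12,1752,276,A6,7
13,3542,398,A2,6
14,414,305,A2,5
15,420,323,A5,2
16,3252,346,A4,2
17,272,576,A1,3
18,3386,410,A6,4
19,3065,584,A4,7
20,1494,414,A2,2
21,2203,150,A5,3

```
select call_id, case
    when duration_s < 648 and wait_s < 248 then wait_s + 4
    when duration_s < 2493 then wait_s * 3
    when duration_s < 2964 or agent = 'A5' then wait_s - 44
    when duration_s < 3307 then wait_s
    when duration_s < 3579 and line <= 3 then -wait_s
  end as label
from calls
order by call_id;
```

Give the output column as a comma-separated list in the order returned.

138, 252, 1437, 408, 828, NULL, 915, 969, 346, 1728, NULL, 584, 1242, 450

call_id=8: duration_s < 2493 → 138
call_id=9: duration_s < 2493 → 252
call_id=10: duration_s < 2493 → 1437
call_id=11: duration_s < 2493 → 408
call_id=12: duration_s < 2493 → 828
call_id=13: (no match → NULL) → NULL
call_id=14: duration_s < 2493 → 915
call_id=15: duration_s < 2493 → 969
call_id=16: duration_s < 3307 → 346
call_id=17: duration_s < 2493 → 1728
call_id=18: (no match → NULL) → NULL
call_id=19: duration_s < 3307 → 584
call_id=20: duration_s < 2493 → 1242
call_id=21: duration_s < 2493 → 450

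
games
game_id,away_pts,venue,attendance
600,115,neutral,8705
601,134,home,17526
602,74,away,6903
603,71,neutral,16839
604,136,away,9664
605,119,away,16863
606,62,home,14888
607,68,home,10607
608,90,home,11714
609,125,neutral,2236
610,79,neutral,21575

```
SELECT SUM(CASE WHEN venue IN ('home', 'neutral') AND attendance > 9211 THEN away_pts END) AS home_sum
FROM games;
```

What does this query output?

504

game_id=600: ✗
game_id=601: ✓ → 134
game_id=602: ✗
game_id=603: ✓ → 71
game_id=604: ✗
game_id=605: ✗
game_id=606: ✓ → 62
game_id=607: ✓ → 68
game_id=608: ✓ → 90
game_id=609: ✗
game_id=610: ✓ → 79
home_sum = 134 + 71 + 62 + 68 + 90 + 79 = 504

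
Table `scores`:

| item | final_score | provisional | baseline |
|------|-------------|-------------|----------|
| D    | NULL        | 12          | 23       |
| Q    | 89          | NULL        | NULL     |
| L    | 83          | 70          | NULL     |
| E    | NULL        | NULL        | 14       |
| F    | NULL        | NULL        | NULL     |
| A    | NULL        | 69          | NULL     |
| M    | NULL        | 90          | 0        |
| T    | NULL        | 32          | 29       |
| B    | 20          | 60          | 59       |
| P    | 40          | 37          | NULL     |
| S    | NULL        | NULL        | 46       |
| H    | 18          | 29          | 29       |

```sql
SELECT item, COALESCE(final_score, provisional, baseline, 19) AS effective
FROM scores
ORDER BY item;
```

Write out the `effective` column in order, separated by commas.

69, 20, 12, 14, 19, 18, 83, 90, 40, 89, 46, 32

item=A: final_score=NULL, provisional=69 → 69
item=B: final_score=20 → 20
item=D: final_score=NULL, provisional=12 → 12
item=E: final_score=NULL, provisional=NULL, baseline=14 → 14
item=F: final_score=NULL, provisional=NULL, baseline=NULL, → literal 19 → 19
item=H: final_score=18 → 18
item=L: final_score=83 → 83
item=M: final_score=NULL, provisional=90 → 90
item=P: final_score=40 → 40
item=Q: final_score=89 → 89
item=S: final_score=NULL, provisional=NULL, baseline=46 → 46
item=T: final_score=NULL, provisional=32 → 32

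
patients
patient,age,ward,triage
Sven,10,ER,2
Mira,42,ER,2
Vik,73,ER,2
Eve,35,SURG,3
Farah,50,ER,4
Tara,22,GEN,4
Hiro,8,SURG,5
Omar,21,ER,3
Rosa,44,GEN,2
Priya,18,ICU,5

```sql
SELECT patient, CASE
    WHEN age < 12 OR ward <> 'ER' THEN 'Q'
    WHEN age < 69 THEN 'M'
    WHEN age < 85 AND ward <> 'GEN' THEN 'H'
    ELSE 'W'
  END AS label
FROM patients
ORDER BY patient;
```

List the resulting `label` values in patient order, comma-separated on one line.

patient=Eve: age < 12 OR ward <> 'ER' → Q
patient=Farah: age < 69 → M
patient=Hiro: age < 12 OR ward <> 'ER' → Q
patient=Mira: age < 69 → M
patient=Omar: age < 69 → M
patient=Priya: age < 12 OR ward <> 'ER' → Q
patient=Rosa: age < 12 OR ward <> 'ER' → Q
patient=Sven: age < 12 OR ward <> 'ER' → Q
patient=Tara: age < 12 OR ward <> 'ER' → Q
patient=Vik: age < 85 AND ward <> 'GEN' → H

Q, M, Q, M, M, Q, Q, Q, Q, H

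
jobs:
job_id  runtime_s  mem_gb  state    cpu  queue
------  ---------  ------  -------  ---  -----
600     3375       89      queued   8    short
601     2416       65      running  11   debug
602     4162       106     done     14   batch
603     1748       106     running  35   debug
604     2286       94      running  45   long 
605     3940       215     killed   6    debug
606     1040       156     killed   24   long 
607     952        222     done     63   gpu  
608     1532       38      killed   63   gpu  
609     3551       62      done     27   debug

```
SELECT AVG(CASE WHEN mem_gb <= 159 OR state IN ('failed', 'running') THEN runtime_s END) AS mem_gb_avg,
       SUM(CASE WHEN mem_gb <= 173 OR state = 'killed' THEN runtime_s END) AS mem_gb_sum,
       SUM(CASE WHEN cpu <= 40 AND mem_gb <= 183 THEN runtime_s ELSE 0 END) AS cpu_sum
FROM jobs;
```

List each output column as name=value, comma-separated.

[mem_gb_avg: mem_gb <= 159 OR state IN ('failed', 'running')]
job_id=600: ✓ → 3375
job_id=601: ✓ → 2416
job_id=602: ✓ → 4162
job_id=603: ✓ → 1748
job_id=604: ✓ → 2286
job_id=605: ✗
job_id=606: ✓ → 1040
job_id=607: ✗
job_id=608: ✓ → 1532
job_id=609: ✓ → 3551
mem_gb_avg = (3375 + 2416 + 4162 + 1748 + 2286 + 1040 + 1532 + 3551) / 8 = 2513.75
—
[mem_gb_sum: mem_gb <= 173 OR state = 'killed']
job_id=600: ✓ → 3375
job_id=601: ✓ → 2416
job_id=602: ✓ → 4162
job_id=603: ✓ → 1748
job_id=604: ✓ → 2286
job_id=605: ✓ → 3940
job_id=606: ✓ → 1040
job_id=607: ✗
job_id=608: ✓ → 1532
job_id=609: ✓ → 3551
mem_gb_sum = 3375 + 2416 + 4162 + 1748 + 2286 + 3940 + 1040 + 1532 + 3551 = 24050
—
[cpu_sum: cpu <= 40 AND mem_gb <= 183]
job_id=600: ✓ → 3375
job_id=601: ✓ → 2416
job_id=602: ✓ → 4162
job_id=603: ✓ → 1748
job_id=604: ✗
job_id=605: ✗
job_id=606: ✓ → 1040
job_id=607: ✗
job_id=608: ✗
job_id=609: ✓ → 3551
cpu_sum = 3375 + 2416 + 4162 + 1748 + 1040 + 3551 = 16292

mem_gb_avg=2513.75, mem_gb_sum=24050, cpu_sum=16292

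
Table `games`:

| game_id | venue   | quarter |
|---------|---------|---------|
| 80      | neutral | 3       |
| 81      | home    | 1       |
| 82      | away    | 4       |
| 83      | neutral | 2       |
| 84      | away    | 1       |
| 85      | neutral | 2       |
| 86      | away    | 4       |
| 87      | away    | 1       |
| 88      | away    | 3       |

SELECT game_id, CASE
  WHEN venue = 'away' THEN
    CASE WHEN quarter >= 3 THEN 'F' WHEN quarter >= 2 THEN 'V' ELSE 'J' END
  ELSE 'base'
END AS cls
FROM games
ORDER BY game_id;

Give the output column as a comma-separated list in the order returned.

base, base, F, base, J, base, F, J, F

game_id=80: venue='neutral' → outer ELSE → base
game_id=81: venue='home' → outer ELSE → base
game_id=82: venue='away' → inner[quarter >= 3] → F
game_id=83: venue='neutral' → outer ELSE → base
game_id=84: venue='away' → inner[ELSE] → J
game_id=85: venue='neutral' → outer ELSE → base
game_id=86: venue='away' → inner[quarter >= 3] → F
game_id=87: venue='away' → inner[ELSE] → J
game_id=88: venue='away' → inner[quarter >= 3] → F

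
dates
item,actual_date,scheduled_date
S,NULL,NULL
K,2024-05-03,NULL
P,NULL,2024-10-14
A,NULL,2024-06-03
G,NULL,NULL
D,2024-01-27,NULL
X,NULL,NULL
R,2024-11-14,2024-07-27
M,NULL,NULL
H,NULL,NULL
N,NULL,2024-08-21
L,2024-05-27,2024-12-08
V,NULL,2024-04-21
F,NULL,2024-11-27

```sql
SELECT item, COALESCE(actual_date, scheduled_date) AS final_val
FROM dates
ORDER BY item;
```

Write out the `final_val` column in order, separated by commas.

2024-06-03, 2024-01-27, 2024-11-27, NULL, NULL, 2024-05-03, 2024-05-27, NULL, 2024-08-21, 2024-10-14, 2024-11-14, NULL, 2024-04-21, NULL

item=A: actual_date=NULL, scheduled_date=2024-06-03 → 2024-06-03
item=D: actual_date=2024-01-27 → 2024-01-27
item=F: actual_date=NULL, scheduled_date=2024-11-27 → 2024-11-27
item=G: actual_date=NULL, scheduled_date=NULL (all NULL) → NULL
item=H: actual_date=NULL, scheduled_date=NULL (all NULL) → NULL
item=K: actual_date=2024-05-03 → 2024-05-03
item=L: actual_date=2024-05-27 → 2024-05-27
item=M: actual_date=NULL, scheduled_date=NULL (all NULL) → NULL
item=N: actual_date=NULL, scheduled_date=2024-08-21 → 2024-08-21
item=P: actual_date=NULL, scheduled_date=2024-10-14 → 2024-10-14
item=R: actual_date=2024-11-14 → 2024-11-14
item=S: actual_date=NULL, scheduled_date=NULL (all NULL) → NULL
item=V: actual_date=NULL, scheduled_date=2024-04-21 → 2024-04-21
item=X: actual_date=NULL, scheduled_date=NULL (all NULL) → NULL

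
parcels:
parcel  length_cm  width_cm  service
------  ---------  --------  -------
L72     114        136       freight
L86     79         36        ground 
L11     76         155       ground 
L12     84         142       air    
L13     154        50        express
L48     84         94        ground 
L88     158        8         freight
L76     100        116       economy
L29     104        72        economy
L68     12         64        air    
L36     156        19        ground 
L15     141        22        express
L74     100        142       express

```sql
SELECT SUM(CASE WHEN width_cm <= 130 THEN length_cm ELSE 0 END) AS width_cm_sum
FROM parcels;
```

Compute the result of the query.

parcel=L72: ✗
parcel=L86: ✓ → 79
parcel=L11: ✗
parcel=L12: ✗
parcel=L13: ✓ → 154
parcel=L48: ✓ → 84
parcel=L88: ✓ → 158
parcel=L76: ✓ → 100
parcel=L29: ✓ → 104
parcel=L68: ✓ → 12
parcel=L36: ✓ → 156
parcel=L15: ✓ → 141
parcel=L74: ✗
width_cm_sum = 79 + 154 + 84 + 158 + 100 + 104 + 12 + 156 + 141 = 988

988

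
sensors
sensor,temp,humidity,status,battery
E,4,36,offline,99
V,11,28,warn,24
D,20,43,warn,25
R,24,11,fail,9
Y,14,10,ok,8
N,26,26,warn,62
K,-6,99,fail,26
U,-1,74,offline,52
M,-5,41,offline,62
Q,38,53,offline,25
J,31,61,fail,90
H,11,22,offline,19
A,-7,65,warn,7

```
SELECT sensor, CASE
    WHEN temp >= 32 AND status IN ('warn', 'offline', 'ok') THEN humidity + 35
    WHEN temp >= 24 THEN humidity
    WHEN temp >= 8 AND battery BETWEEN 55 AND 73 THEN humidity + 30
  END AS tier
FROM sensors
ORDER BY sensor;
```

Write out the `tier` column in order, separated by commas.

NULL, NULL, NULL, NULL, 61, NULL, NULL, 26, 88, 11, NULL, NULL, NULL

sensor=A: (no match → NULL) → NULL
sensor=D: (no match → NULL) → NULL
sensor=E: (no match → NULL) → NULL
sensor=H: (no match → NULL) → NULL
sensor=J: temp >= 24 → 61
sensor=K: (no match → NULL) → NULL
sensor=M: (no match → NULL) → NULL
sensor=N: temp >= 24 → 26
sensor=Q: temp >= 32 AND status IN ('warn', 'offline', 'ok') → 88
sensor=R: temp >= 24 → 11
sensor=U: (no match → NULL) → NULL
sensor=V: (no match → NULL) → NULL
sensor=Y: (no match → NULL) → NULL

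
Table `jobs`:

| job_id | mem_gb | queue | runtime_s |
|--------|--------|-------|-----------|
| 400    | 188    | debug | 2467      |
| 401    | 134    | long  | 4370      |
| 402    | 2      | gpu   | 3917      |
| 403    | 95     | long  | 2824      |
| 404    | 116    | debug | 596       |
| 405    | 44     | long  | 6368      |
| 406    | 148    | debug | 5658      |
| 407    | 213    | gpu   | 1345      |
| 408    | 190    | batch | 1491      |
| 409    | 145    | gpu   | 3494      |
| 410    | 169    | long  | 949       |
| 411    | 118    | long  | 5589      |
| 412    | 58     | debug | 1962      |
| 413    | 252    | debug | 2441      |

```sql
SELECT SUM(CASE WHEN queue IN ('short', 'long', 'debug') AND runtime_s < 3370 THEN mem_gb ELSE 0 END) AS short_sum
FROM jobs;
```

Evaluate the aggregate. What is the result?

878

job_id=400: ✓ → 188
job_id=401: ✗
job_id=402: ✗
job_id=403: ✓ → 95
job_id=404: ✓ → 116
job_id=405: ✗
job_id=406: ✗
job_id=407: ✗
job_id=408: ✗
job_id=409: ✗
job_id=410: ✓ → 169
job_id=411: ✗
job_id=412: ✓ → 58
job_id=413: ✓ → 252
short_sum = 188 + 95 + 116 + 169 + 58 + 252 = 878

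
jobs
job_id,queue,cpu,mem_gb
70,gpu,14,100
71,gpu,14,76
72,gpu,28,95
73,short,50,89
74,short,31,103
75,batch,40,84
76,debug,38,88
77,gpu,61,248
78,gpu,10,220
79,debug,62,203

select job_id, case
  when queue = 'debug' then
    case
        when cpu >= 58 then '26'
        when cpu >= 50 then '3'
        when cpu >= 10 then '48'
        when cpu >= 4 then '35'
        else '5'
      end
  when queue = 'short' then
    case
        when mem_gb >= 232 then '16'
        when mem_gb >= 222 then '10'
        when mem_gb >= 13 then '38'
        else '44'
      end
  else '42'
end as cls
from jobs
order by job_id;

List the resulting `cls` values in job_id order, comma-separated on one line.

42, 42, 42, 38, 38, 42, 48, 42, 42, 26

job_id=70: queue='gpu' → outer ELSE → 42
job_id=71: queue='gpu' → outer ELSE → 42
job_id=72: queue='gpu' → outer ELSE → 42
job_id=73: queue='short' → inner[mem_gb >= 13] → 38
job_id=74: queue='short' → inner[mem_gb >= 13] → 38
job_id=75: queue='batch' → outer ELSE → 42
job_id=76: queue='debug' → inner[cpu >= 10] → 48
job_id=77: queue='gpu' → outer ELSE → 42
job_id=78: queue='gpu' → outer ELSE → 42
job_id=79: queue='debug' → inner[cpu >= 58] → 26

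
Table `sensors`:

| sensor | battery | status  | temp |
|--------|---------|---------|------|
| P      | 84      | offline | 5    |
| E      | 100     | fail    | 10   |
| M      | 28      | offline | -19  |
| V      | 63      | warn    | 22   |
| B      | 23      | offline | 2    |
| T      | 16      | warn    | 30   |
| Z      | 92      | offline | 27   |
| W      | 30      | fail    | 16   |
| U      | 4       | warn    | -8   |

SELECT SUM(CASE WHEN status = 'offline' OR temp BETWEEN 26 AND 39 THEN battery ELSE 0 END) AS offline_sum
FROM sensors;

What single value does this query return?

243

sensor=P: ✓ → 84
sensor=E: ✗
sensor=M: ✓ → 28
sensor=V: ✗
sensor=B: ✓ → 23
sensor=T: ✓ → 16
sensor=Z: ✓ → 92
sensor=W: ✗
sensor=U: ✗
offline_sum = 84 + 28 + 23 + 16 + 92 = 243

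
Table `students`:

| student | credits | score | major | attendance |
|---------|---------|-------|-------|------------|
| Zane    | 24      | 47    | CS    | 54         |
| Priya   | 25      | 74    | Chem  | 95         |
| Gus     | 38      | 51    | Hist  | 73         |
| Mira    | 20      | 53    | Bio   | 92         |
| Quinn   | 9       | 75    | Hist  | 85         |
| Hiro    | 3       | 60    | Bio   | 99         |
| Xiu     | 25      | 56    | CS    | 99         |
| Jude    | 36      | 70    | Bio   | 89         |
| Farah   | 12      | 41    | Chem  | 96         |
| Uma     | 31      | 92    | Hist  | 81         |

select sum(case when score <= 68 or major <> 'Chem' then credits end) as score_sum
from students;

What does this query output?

student=Zane: ✓ → 24
student=Priya: ✗
student=Gus: ✓ → 38
student=Mira: ✓ → 20
student=Quinn: ✓ → 9
student=Hiro: ✓ → 3
student=Xiu: ✓ → 25
student=Jude: ✓ → 36
student=Farah: ✓ → 12
student=Uma: ✓ → 31
score_sum = 24 + 38 + 20 + 9 + 3 + 25 + 36 + 12 + 31 = 198

198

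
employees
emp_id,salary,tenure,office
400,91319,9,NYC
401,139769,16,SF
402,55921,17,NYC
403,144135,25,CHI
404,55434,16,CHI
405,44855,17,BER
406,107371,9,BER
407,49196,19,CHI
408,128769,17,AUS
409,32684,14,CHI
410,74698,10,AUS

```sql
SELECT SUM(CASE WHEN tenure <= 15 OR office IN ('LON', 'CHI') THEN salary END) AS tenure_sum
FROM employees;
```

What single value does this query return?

emp_id=400: ✓ → 91319
emp_id=401: ✗
emp_id=402: ✗
emp_id=403: ✓ → 144135
emp_id=404: ✓ → 55434
emp_id=405: ✗
emp_id=406: ✓ → 107371
emp_id=407: ✓ → 49196
emp_id=408: ✗
emp_id=409: ✓ → 32684
emp_id=410: ✓ → 74698
tenure_sum = 91319 + 144135 + 55434 + 107371 + 49196 + 32684 + 74698 = 554837

554837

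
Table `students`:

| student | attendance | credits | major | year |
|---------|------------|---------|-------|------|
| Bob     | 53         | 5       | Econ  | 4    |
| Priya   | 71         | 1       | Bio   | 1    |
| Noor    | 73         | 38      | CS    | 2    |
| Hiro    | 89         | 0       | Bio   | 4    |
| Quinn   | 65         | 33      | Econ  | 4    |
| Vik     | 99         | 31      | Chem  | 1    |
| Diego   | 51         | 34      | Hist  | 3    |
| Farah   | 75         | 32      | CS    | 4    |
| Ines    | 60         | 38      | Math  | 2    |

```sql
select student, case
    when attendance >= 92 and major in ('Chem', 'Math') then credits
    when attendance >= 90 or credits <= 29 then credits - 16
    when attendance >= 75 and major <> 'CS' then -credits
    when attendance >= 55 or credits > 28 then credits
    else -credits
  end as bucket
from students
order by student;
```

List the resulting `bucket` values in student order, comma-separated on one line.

-11, 34, 32, -16, 38, 38, -15, 33, 31

student=Bob: attendance >= 90 or credits <= 29 → -11
student=Diego: attendance >= 55 or credits > 28 → 34
student=Farah: attendance >= 55 or credits > 28 → 32
student=Hiro: attendance >= 90 or credits <= 29 → -16
student=Ines: attendance >= 55 or credits > 28 → 38
student=Noor: attendance >= 55 or credits > 28 → 38
student=Priya: attendance >= 90 or credits <= 29 → -15
student=Quinn: attendance >= 55 or credits > 28 → 33
student=Vik: attendance >= 92 and major in ('Chem', 'Math') → 31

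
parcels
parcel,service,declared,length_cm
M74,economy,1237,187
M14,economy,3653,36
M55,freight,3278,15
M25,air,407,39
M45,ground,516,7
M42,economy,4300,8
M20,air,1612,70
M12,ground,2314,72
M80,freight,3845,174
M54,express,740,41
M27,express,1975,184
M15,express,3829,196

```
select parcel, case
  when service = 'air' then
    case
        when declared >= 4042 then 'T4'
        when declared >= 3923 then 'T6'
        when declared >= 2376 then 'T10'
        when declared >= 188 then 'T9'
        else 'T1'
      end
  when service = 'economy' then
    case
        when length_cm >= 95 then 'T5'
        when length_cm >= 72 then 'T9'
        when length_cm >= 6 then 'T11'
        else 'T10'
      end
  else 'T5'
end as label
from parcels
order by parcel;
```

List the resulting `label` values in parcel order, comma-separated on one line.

parcel=M12: service='ground' → outer ELSE → T5
parcel=M14: service='economy' → inner[length_cm >= 6] → T11
parcel=M15: service='express' → outer ELSE → T5
parcel=M20: service='air' → inner[declared >= 188] → T9
parcel=M25: service='air' → inner[declared >= 188] → T9
parcel=M27: service='express' → outer ELSE → T5
parcel=M42: service='economy' → inner[length_cm >= 6] → T11
parcel=M45: service='ground' → outer ELSE → T5
parcel=M54: service='express' → outer ELSE → T5
parcel=M55: service='freight' → outer ELSE → T5
parcel=M74: service='economy' → inner[length_cm >= 95] → T5
parcel=M80: service='freight' → outer ELSE → T5

T5, T11, T5, T9, T9, T5, T11, T5, T5, T5, T5, T5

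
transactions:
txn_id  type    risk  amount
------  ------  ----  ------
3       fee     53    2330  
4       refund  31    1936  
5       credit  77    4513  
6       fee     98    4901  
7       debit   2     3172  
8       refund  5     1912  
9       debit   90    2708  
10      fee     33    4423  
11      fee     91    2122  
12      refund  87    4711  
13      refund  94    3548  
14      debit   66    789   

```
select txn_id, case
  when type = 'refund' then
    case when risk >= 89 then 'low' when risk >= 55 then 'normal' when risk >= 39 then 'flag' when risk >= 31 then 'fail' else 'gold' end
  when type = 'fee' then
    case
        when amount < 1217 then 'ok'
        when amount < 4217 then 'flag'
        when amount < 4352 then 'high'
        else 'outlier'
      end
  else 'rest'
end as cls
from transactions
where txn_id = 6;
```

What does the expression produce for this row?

txn_id = 6: type=fee, risk=98, amount=4901.
type='fee' → inner[ELSE] → outlier

outlier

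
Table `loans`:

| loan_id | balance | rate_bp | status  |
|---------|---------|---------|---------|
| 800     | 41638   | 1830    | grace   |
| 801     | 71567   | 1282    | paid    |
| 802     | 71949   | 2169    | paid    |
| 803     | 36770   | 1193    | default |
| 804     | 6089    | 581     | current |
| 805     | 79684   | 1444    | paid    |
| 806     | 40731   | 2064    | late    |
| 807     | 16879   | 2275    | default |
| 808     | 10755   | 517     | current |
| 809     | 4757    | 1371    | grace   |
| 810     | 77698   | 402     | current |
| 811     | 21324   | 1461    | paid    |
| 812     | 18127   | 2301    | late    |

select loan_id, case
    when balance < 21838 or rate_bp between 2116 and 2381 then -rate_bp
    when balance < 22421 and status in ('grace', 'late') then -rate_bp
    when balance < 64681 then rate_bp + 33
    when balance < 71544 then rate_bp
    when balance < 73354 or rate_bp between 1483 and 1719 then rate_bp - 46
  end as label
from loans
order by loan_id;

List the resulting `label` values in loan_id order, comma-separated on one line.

loan_id=800: balance < 64681 → 1863
loan_id=801: balance < 73354 or rate_bp between 1483 and 1719 → 1236
loan_id=802: balance < 21838 or rate_bp between 2116 and 2381 → -2169
loan_id=803: balance < 64681 → 1226
loan_id=804: balance < 21838 or rate_bp between 2116 and 2381 → -581
loan_id=805: (no match → NULL) → NULL
loan_id=806: balance < 64681 → 2097
loan_id=807: balance < 21838 or rate_bp between 2116 and 2381 → -2275
loan_id=808: balance < 21838 or rate_bp between 2116 and 2381 → -517
loan_id=809: balance < 21838 or rate_bp between 2116 and 2381 → -1371
loan_id=810: (no match → NULL) → NULL
loan_id=811: balance < 21838 or rate_bp between 2116 and 2381 → -1461
loan_id=812: balance < 21838 or rate_bp between 2116 and 2381 → -2301

1863, 1236, -2169, 1226, -581, NULL, 2097, -2275, -517, -1371, NULL, -1461, -2301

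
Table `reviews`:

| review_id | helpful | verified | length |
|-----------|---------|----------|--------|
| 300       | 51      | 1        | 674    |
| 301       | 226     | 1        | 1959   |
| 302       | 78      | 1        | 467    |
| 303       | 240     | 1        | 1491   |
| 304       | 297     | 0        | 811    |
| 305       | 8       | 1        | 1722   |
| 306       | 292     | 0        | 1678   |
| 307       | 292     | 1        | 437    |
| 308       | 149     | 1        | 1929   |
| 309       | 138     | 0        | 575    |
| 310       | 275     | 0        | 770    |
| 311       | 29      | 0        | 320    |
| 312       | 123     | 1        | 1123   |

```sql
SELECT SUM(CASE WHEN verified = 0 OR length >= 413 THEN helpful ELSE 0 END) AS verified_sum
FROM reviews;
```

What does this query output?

2198

review_id=300: ✓ → 51
review_id=301: ✓ → 226
review_id=302: ✓ → 78
review_id=303: ✓ → 240
review_id=304: ✓ → 297
review_id=305: ✓ → 8
review_id=306: ✓ → 292
review_id=307: ✓ → 292
review_id=308: ✓ → 149
review_id=309: ✓ → 138
review_id=310: ✓ → 275
review_id=311: ✓ → 29
review_id=312: ✓ → 123
verified_sum = 51 + 226 + 78 + 240 + 297 + 8 + 292 + 292 + 149 + 138 + 275 + 29 + 123 = 2198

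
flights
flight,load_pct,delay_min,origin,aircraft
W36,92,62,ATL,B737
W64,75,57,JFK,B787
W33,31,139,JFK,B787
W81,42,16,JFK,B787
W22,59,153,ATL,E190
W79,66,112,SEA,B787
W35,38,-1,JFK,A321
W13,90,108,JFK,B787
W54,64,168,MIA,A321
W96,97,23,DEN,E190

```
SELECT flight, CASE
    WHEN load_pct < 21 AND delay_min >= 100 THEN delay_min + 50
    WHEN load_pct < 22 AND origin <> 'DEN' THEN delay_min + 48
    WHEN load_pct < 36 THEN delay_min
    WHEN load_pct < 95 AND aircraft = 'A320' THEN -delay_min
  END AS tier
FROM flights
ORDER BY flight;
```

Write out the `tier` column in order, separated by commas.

flight=W13: (no match → NULL) → NULL
flight=W22: (no match → NULL) → NULL
flight=W33: load_pct < 36 → 139
flight=W35: (no match → NULL) → NULL
flight=W36: (no match → NULL) → NULL
flight=W54: (no match → NULL) → NULL
flight=W64: (no match → NULL) → NULL
flight=W79: (no match → NULL) → NULL
flight=W81: (no match → NULL) → NULL
flight=W96: (no match → NULL) → NULL

NULL, NULL, 139, NULL, NULL, NULL, NULL, NULL, NULL, NULL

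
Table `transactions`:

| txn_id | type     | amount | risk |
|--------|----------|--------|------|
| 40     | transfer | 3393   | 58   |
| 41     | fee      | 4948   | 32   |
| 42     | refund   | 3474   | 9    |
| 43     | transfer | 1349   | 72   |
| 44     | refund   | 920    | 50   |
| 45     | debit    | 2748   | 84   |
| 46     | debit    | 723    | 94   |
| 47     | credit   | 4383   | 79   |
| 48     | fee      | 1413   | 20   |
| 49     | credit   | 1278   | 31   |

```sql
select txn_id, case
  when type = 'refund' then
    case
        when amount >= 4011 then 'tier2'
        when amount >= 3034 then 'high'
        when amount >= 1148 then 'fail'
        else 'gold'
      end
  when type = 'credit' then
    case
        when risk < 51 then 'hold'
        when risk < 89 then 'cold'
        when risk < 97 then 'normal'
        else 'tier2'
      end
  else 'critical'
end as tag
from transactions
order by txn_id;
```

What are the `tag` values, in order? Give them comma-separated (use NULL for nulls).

txn_id=40: type='transfer' → outer ELSE → critical
txn_id=41: type='fee' → outer ELSE → critical
txn_id=42: type='refund' → inner[amount >= 3034] → high
txn_id=43: type='transfer' → outer ELSE → critical
txn_id=44: type='refund' → inner[ELSE] → gold
txn_id=45: type='debit' → outer ELSE → critical
txn_id=46: type='debit' → outer ELSE → critical
txn_id=47: type='credit' → inner[risk < 89] → cold
txn_id=48: type='fee' → outer ELSE → critical
txn_id=49: type='credit' → inner[risk < 51] → hold

critical, critical, high, critical, gold, critical, critical, cold, critical, hold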